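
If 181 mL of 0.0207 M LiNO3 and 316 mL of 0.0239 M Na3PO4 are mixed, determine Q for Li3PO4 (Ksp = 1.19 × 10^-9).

Total volume = 181 + 316 = 497 mL.
[Li^+] = 2.07 x 10^-2 × (181/497) = 7.539 x 10^-3 M
[PO4^3-] = 2.39 × 10^-2 × (316/497) = 1.520 × 10^-2 M
Li3PO4(s) ⇌ 3 Li^+ + PO4^3-, so Q = [Li^+]^3[PO4^3-]
Q = (7.539 x 10^-3)^3(1.520 × 10^-2) = 6.51 x 10^-9
Q > Ksp, so Li3PO4 will precipitate.

6.51 × 10^-9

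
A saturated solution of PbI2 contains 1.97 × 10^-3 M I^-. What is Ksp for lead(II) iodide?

3.82 x 10^-9

PbI2(s) ⇌ Pb^2+ + 2 I^-
Stoichiometry gives [Pb^2+] = (1/2)[I^-] = 9.850 × 10^-4 M.
Ksp = [Pb^2+][I^-]^2
Ksp = 9.850 × 10^-4 × (1.97 x 10^-3)^2 = 3.82 × 10^-9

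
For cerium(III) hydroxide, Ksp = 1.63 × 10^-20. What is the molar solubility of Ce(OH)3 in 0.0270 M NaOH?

8.28e-16 M

Ce(OH)3(s) <=> Ce^3+(aq) + 3 OH^-(aq)
Ksp = [Ce^3+][OH^-]^3
If s mol/L dissolves here, [Ce^3+] = s, [OH^-] = 0.0270 + 3s ≈ 0.0270 (Ksp is small, so little additional dissolves).
Ksp ≈ s × (0.0270)^3
s = 8.28 × 10^-16 M
Check: 3s = 2.5 × 10^-15 ≪ 0.0270, so the approximation is valid.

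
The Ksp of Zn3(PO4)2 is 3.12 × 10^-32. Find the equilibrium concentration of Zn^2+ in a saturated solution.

5.88 x 10^-7 M

Zn3(PO4)2(s) ⇌ 3 Zn^2+(aq) + 2 PO4^3-(aq)
Ksp = [Zn^2+]^3[PO4^3-]^2
Let s = molar solubility. Then [Zn^2+] = 3s and [PO4^3-] = 2s.
Substituting: Ksp = (3s)^3(2s)^2 = 108s^5
s = (3.12 × 10^-32 / 108)^(1/5) = 1.960 x 10^-7 M
[Zn^2+] = 3s = 5.88 × 10^-7 M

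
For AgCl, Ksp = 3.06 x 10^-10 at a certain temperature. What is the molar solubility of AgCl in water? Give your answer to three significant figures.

AgCl(s) ⇌ Ag^+(aq) + Cl^-(aq)
Ksp = [Ag^+][Cl^-]
Let s = molar solubility. Then [Ag^+] = s and [Cl^-] = s.
Ksp = s × s = s^2
s = (3.06 x 10^-10)^(1/2) = 1.75 x 10^-5 M

s ≈ 1.75 x 10^-5 M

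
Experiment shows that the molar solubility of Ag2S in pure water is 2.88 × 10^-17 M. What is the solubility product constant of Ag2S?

Ksp ≈ 9.56 × 10^-50

Ag2S(s) ⇌ 2 Ag^+ + S^2-
If s mol/L of Ag2S dissolves, [Ag^+] = 2s and [S^2-] = s.
Ksp = [Ag^+]^2[S^2-]
Substituting: Ksp = (2s)^2s = 4s^3
With s = 2.88 × 10^-17: Ksp = 9.56 x 10^-50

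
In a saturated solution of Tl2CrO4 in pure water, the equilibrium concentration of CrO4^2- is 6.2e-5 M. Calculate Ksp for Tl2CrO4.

Tl2CrO4(s) <=> 2 Tl^+(aq) + CrO4^2-(aq)
Stoichiometry gives [Tl^+] = (2/1)[CrO4^2-] = 1.24 x 10^-4 M.
Ksp = [Tl^+]^2[CrO4^2-]
Ksp = (1.24 × 10^-4)^2 × 6.2 × 10^-5 = 9.5 × 10^-13

9.5 × 10^-13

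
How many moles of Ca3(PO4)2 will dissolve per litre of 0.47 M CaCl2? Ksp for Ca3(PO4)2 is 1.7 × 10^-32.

2.0 × 10^-16 M

Ca3(PO4)2(s) ⇌ 3 Ca^2+(aq) + 2 PO4^3-(aq)
Ksp = [Ca^2+]^3[PO4^3-]^2
Let s = moles of Ca3(PO4)2 that dissolve per litre. [Ca^2+] = 0.47 + 3s ≈ 0.47, [PO4^3-] = 2s (common-ion effect: Ca^2+ is already 0.47 M).
Ksp ≈ (0.47)^3 × (2s)^2
s = 2.0 x 10^-16 M
Check: 3s = 6.1 × 10^-16 ≪ 0.47, so the approximation is valid.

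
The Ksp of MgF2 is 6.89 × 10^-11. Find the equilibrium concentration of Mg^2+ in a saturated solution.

MgF2(s) ⇌ Mg^2+ + 2 F^-
Ksp = [Mg^2+][F^-]^2
With molar solubility s: [Mg^2+] = s, [F^-] = 2s.
Ksp = s(2s)^2 = 4s^3
Solving, s = (6.89 × 10^-11/4)^(1/3) = 2.583 × 10^-4 M
[Mg^2+] = s = 2.58 × 10^-4 M

[Mg^2+] ≈ 2.58 × 10^-4 M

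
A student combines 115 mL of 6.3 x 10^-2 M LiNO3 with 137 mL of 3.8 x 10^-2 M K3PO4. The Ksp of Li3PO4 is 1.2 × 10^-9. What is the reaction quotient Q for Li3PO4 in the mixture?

Q ≈ 4.9e-7

Total volume = 115 + 137 = 252 mL.
[Li^+] = 6.3 × 10^-2 × (115/252) = 2.88 x 10^-2 M
[PO4^3-] = 3.8 × 10^-2 × (137/252) = 2.07 × 10^-2 M
Li3PO4(s) <=> 3 Li^+ + PO4^3-, so Q = [Li^+]^3[PO4^3-]
Q = (2.88 × 10^-2)^3(2.07 × 10^-2) = 4.9 x 10^-7
Q > Ksp, so Li3PO4 will precipitate.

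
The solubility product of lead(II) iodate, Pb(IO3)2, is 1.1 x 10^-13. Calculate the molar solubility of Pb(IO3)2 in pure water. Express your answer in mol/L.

s ≈ 3.0e-5 M

Pb(IO3)2(s) ⇌ Pb^2+(aq) + 2 IO3^-(aq)
Ksp = [Pb^2+][IO3^-]^2
If s mol/L of Pb(IO3)2 dissolves, [Pb^2+] = s and [IO3^-] = 2s.
Substituting: Ksp = s(2s)^2 = 4s^3
Solving, s = (1.1 x 10^-13/4)^(1/3) = 3.0 × 10^-5 M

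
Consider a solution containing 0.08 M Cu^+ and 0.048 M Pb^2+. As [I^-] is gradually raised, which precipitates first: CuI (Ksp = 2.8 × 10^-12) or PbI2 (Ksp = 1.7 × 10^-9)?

CuI

Precipitation of each salt starts when its ion product equals its Ksp.
For CuI: 2.8 × 10^-12 = 0.08 × [I^-]  ⇒  [I^-] = 3.5 × 10^-11 M.
For PbI2: 1.7 × 10^-9 = 0.048 × [I^-]^2  ⇒  [I^-] = 1.9 × 10^-4 M.
The salt with the lower threshold [I^-] precipitates first: CuI.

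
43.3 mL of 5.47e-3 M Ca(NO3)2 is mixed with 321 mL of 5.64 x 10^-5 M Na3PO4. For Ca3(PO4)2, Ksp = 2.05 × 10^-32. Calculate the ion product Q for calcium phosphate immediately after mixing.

Q ≈ 6.79 × 10^-19

Total volume = 43.3 + 321 = 364.3 mL.
[Ca^2+] = 5.47 × 10^-3 × (43.3/364.3) = 6.502 × 10^-4 M
[PO4^3-] = 5.64 × 10^-5 × (321/364.3) = 4.970 × 10^-5 M
Ca3(PO4)2(s) ⇌ 3 Ca^2+ + 2 PO4^3-, so Q = [Ca^2+]^3[PO4^3-]^2
Q = (6.502 x 10^-4)^3(4.970 x 10^-5)^2 = 6.79 × 10^-19
Q > Ksp, so Ca3(PO4)2 will precipitate.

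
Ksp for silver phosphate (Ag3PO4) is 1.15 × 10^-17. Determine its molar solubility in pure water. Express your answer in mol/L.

s = 2.55 × 10^-5 M

Ag3PO4(s) <=> 3 Ag^+(aq) + PO4^3-(aq)
Ksp = [Ag^+]^3[PO4^3-]
For each mole of Ag3PO4 that dissolves: [Ag^+] = 3s, [PO4^3-] = s.
Substituting: Ksp = (3s)^3s = 27s^4
s = (1.15 × 10^-17 / 27)^(1/4) = 2.55 × 10^-5 M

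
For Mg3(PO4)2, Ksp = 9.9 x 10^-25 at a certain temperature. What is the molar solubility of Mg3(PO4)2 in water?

Mg3(PO4)2(s) ⇌ 3 Mg^2+ + 2 PO4^3-
Ksp = [Mg^2+]^3[PO4^3-]^2
For each mole of Mg3(PO4)2 that dissolves: [Mg^2+] = 3s, [PO4^3-] = 2s.
Ksp = (3s)^3(2s)^2 = 108s^5
Solving, s = (9.9 x 10^-25/108)^(1/5) = 6.2 × 10^-6 M

s ≈ 6.2e-6 M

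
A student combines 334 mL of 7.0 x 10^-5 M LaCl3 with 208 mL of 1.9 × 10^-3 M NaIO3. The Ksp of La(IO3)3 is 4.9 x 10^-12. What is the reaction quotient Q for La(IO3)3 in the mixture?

Q ≈ 1.7 × 10^-14

Total volume = 334 + 208 = 542 mL.
[La^3+] = 7.0 x 10^-5 × (334/542) = 4.31 × 10^-5 M
[IO3^-] = 1.9 × 10^-3 × (208/542) = 7.29 × 10^-4 M
La(IO3)3(s) ⇌ La^3+(aq) + 3 IO3^-(aq), so Q = [La^3+][IO3^-]^3
Q = (4.31 × 10^-5)(7.29 × 10^-4)^3 = 1.7 × 10^-14
Q < Ksp, so no precipitate of La(IO3)3 forms.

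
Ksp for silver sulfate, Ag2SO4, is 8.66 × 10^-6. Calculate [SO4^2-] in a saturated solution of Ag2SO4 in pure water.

Ag2SO4(s) <=> 2 Ag^+(aq) + SO4^2-(aq)
Ksp = [Ag^+]^2[SO4^2-]
With molar solubility s: [Ag^+] = 2s, [SO4^2-] = s.
So Ksp = (2s)^2 × s = 4s^3
Solving, s = (8.66 × 10^-6/4)^(1/3) = 1.294 x 10^-2 M
[SO4^2-] = s = 1.29 × 10^-2 M

[SO4^2-] ≈ 1.29e-2 M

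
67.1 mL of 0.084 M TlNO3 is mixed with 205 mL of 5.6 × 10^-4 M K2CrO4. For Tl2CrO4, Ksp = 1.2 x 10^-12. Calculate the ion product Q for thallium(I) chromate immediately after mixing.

Q ≈ 1.8 × 10^-7

Total volume = 67.1 + 205 = 272.1 mL.
[Tl^+] = 8.4 × 10^-2 × (67.1/272.1) = 2.07 x 10^-2 M
[CrO4^2-] = 5.6 × 10^-4 × (205/272.1) = 4.22 × 10^-4 M
Tl2CrO4(s) ⇌ 2 Tl^+ + CrO4^2-, so Q = [Tl^+]^2[CrO4^2-]
Q = (2.07 × 10^-2)^2(4.22 × 10^-4) = 1.8 × 10^-7
Q > Ksp, so Tl2CrO4 will precipitate.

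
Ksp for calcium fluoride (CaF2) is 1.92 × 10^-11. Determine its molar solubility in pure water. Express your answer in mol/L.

s = 1.69e-4 M

CaF2(s) ⇌ Ca^2+ + 2 F^-
Ksp = [Ca^2+][F^-]^2
For each mole of CaF2 that dissolves: [Ca^2+] = s, [F^-] = 2s.
So Ksp = s × (2s)^2 = 4s^3
s^3 = 1.92 × 10^-11 / 4, so s = 1.69 x 10^-4 M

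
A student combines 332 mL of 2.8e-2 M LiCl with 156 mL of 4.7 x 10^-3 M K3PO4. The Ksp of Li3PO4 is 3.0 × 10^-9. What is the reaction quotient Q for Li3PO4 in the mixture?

Total volume = 332 + 156 = 488 mL.
[Li^+] = 2.8 × 10^-2 × (332/488) = 1.90 × 10^-2 M
[PO4^3-] = 4.7 x 10^-3 × (156/488) = 1.50 × 10^-3 M
Li3PO4(s) ⇌ 3 Li^+ + PO4^3-, so Q = [Li^+]^3[PO4^3-]
Q = (1.90 x 10^-2)^3(1.50 × 10^-3) = 1.0 x 10^-8
Q > Ksp, so Li3PO4 will precipitate.

Q = 1.0 x 10^-8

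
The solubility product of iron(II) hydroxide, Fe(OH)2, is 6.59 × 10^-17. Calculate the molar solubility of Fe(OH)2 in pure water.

s ≈ 2.54 × 10^-6 M

Fe(OH)2(s) ⇌ Fe^2+(aq) + 2 OH^-(aq)
Ksp = [Fe^2+][OH^-]^2
Let s = molar solubility. Then [Fe^2+] = s and [OH^-] = 2s.
Substituting: Ksp = s(2s)^2 = 4s^3
s^3 = 6.59 × 10^-17 / 4, so s = 2.54 × 10^-6 M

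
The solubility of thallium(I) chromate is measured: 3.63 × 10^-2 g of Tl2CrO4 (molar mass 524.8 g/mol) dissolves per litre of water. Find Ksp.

1.32 x 10^-12

Molar solubility s = (3.63 x 10^-2 g/L) / (524.8 g/mol) = 6.917 x 10^-5 M.
Tl2CrO4(s) ⇌ 2 Tl^+(aq) + CrO4^2-(aq)
If s mol/L of Tl2CrO4 dissolves, [Tl^+] = 2s and [CrO4^2-] = s.
Ksp = [Tl^+]^2[CrO4^2-]
Ksp = (2s)^2s = 4s^3
With s = 6.917 × 10^-5: Ksp = 1.32 × 10^-12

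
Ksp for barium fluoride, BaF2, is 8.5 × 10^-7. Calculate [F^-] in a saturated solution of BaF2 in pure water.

[F^-] ≈ 0.012 M

BaF2(s) ⇌ Ba^2+(aq) + 2 F^-(aq)
Ksp = [Ba^2+][F^-]^2
With molar solubility s: [Ba^2+] = s, [F^-] = 2s.
Substituting: Ksp = s(2s)^2 = 4s^3
s = (8.5 × 10^-7 / 4)^(1/3) = 5.97 x 10^-3 M
[F^-] = 2s = 1.2 × 10^-2 M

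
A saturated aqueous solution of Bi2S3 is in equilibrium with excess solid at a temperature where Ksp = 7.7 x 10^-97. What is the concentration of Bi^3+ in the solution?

Bi2S3(s) ⇌ 2 Bi^3+(aq) + 3 S^2-(aq)
Ksp = [Bi^3+]^2[S^2-]^3
If s mol/L of Bi2S3 dissolves, [Bi^3+] = 2s and [S^2-] = 3s.
So Ksp = (2s)^2 × (3s)^3 = 108s^5
s^5 = 7.7 x 10^-97 / 108, so s = 2.35 x 10^-20 M
[Bi^3+] = 2s = 4.7 × 10^-20 M

[Bi^3+] ≈ 4.7 × 10^-20 M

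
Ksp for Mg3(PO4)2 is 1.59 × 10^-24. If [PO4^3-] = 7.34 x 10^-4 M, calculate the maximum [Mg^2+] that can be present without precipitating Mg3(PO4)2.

Mg3(PO4)2(s) ⇌ 3 Mg^2+ + 2 PO4^3-
Ksp = [Mg^2+]^3[PO4^3-]^2
Precipitation begins when Q = Ksp. With [PO4^3-] = 7.34 x 10^-4 M:
1.59 × 10^-24 = (7.34 x 10^-4)^2 × [Mg^2+]^3
[Mg^2+] = (1.59 × 10^-24 / 5.388 × 10^-7)^(1/3) = 1.43 × 10^-6 M

[Mg^2+] ≈ 1.43 x 10^-6 M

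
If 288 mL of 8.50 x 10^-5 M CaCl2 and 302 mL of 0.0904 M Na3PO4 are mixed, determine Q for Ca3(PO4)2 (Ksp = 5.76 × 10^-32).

Total volume = 288 + 302 = 590 mL.
[Ca^2+] = 8.50 × 10^-5 × (288/590) = 4.149 x 10^-5 M
[PO4^3-] = 9.04 x 10^-2 × (302/590) = 4.627 × 10^-2 M
Ca3(PO4)2(s) ⇌ 3 Ca^2+ + 2 PO4^3-, so Q = [Ca^2+]^3[PO4^3-]^2
Q = (4.149 × 10^-5)^3(4.627 x 10^-2)^2 = 1.53 × 10^-16
Q > Ksp, so Ca3(PO4)2 will precipitate.

Q = 1.53 × 10^-16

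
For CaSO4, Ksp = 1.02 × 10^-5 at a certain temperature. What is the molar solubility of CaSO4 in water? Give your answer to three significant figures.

s = 3.19 × 10^-3 M

CaSO4(s) <=> Ca^2+ + SO4^2-
Ksp = [Ca^2+][SO4^2-]
Let s = molar solubility. Then [Ca^2+] = s and [SO4^2-] = s.
Ksp = s^2
s = √(1.02 × 10^-5) = 3.19 × 10^-3 M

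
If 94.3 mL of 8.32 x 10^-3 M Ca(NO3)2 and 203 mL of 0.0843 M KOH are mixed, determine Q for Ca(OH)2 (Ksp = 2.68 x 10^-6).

Total volume = 94.3 + 203 = 297.3 mL.
[Ca^2+] = 8.32 x 10^-3 × (94.3/297.3) = 2.639 x 10^-3 M
[OH^-] = 8.43 × 10^-2 × (203/297.3) = 5.756 × 10^-2 M
Ca(OH)2(s) <=> Ca^2+(aq) + 2 OH^-(aq), so Q = [Ca^2+][OH^-]^2
Q = (2.639 × 10^-3)(5.756 × 10^-2)^2 = 8.74 x 10^-6
Q > Ksp, so Ca(OH)2 will precipitate.

Q = 8.74e-6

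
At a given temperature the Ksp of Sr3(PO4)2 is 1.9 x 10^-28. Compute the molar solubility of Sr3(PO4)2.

Sr3(PO4)2(s) ⇌ 3 Sr^2+ + 2 PO4^3-
Ksp = [Sr^2+]^3[PO4^3-]^2
Let s = molar solubility. Then [Sr^2+] = 3s and [PO4^3-] = 2s.
Ksp = (3s)^3(2s)^2 = 108s^5
Solving, s = (1.9 x 10^-28/108)^(1/5) = 1.1 × 10^-6 M

1.1e-6 M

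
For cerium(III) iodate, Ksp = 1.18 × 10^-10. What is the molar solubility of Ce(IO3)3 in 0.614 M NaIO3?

Ce(IO3)3(s) ⇌ Ce^3+(aq) + 3 IO3^-(aq)
Ksp = [Ce^3+][IO3^-]^3
If s mol/L dissolves here, [Ce^3+] = s, [IO3^-] = 0.614 + 3s ≈ 0.614 (since IO3^- from NaIO3 dominates).
Ksp ≈ s × (0.614)^3
s = 5.10 x 10^-10 M
Check: 3s = 1.5 × 10^-9 ≪ 0.614, so the approximation is valid.

s ≈ 5.10 × 10^-10 M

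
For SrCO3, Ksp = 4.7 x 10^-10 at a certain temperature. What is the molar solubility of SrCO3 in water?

SrCO3(s) ⇌ Sr^2+(aq) + CO3^2-(aq)
Ksp = [Sr^2+][CO3^2-]
Let s = molar solubility. Then [Sr^2+] = s and [CO3^2-] = s.
Ksp = (s)(s) = s^2
s = (4.7 x 10^-10)^(1/2) = 2.2 × 10^-5 M

s = 2.2 × 10^-5 M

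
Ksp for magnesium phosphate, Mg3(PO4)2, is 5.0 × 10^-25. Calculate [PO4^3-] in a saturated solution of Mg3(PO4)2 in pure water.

Mg3(PO4)2(s) ⇌ 3 Mg^2+ + 2 PO4^3-
Ksp = [Mg^2+]^3[PO4^3-]^2
For each mole of Mg3(PO4)2 that dissolves: [Mg^2+] = 3s, [PO4^3-] = 2s.
Substituting: Ksp = (3s)^3(2s)^2 = 108s^5
s^5 = 5.0 × 10^-25 / 108, so s = 5.41 x 10^-6 M
[PO4^3-] = 2s = 1.1 × 10^-5 M

[PO4^3-] ≈ 1.1 × 10^-5 M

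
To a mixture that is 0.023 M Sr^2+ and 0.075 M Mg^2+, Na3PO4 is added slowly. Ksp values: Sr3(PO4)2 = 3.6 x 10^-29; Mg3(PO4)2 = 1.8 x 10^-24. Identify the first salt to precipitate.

Sr3(PO4)2

Each salt begins to precipitate when Q = Ksp, i.e. when [PO4^3-] reaches its threshold.
For Sr3(PO4)2: 3.6 x 10^-29 = (0.023)^3 × [PO4^3-]^2  ⇒  [PO4^3-] = 1.7 × 10^-12 M.
For Mg3(PO4)2: 1.8 x 10^-24 = (0.075)^3 × [PO4^3-]^2  ⇒  [PO4^3-] = 6.5 × 10^-11 M.
The salt with the lower threshold [PO4^3-] precipitates first: Sr3(PO4)2.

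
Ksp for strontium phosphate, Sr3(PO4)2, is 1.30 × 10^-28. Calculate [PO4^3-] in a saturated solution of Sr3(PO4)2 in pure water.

Sr3(PO4)2(s) ⇌ 3 Sr^2+(aq) + 2 PO4^3-(aq)
Ksp = [Sr^2+]^3[PO4^3-]^2
With molar solubility s: [Sr^2+] = 3s, [PO4^3-] = 2s.
So Ksp = (3s)^3 × (2s)^2 = 108s^5
Solving, s = (1.30 × 10^-28/108)^(1/5) = 1.038 × 10^-6 M
[PO4^3-] = 2s = 2.08 × 10^-6 M

2.08 × 10^-6 M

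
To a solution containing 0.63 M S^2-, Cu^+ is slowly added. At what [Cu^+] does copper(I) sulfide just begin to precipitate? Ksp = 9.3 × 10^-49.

Cu2S(s) ⇌ 2 Cu^+(aq) + S^2-(aq)
Ksp = [Cu^+]^2[S^2-]
Precipitation begins when Q = Ksp. With [S^2-] = 0.63 M:
9.3 × 10^-49 = (0.63) × [Cu^+]^2
[Cu^+] = (9.3 × 10^-49 / 6.3 × 10^-1)^(1/2) = 1.2 x 10^-24 M

[Cu^+] ≈ 1.2 × 10^-24 M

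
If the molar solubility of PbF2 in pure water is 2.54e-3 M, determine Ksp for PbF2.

PbF2(s) <=> Pb^2+ + 2 F^-
For each mole of PbF2 that dissolves: [Pb^2+] = s, [F^-] = 2s.
Ksp = [Pb^2+][F^-]^2
So Ksp = s × (2s)^2 = 4s^3
Ksp = 4 × (2.54 × 10^-3)^3 = 6.55 × 10^-8

Ksp = 6.55 × 10^-8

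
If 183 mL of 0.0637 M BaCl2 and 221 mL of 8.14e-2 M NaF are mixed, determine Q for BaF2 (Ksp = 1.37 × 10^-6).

Total volume = 183 + 221 = 404 mL.
[Ba^2+] = 6.37 x 10^-2 × (183/404) = 2.885 x 10^-2 M
[F^-] = 8.14 × 10^-2 × (221/404) = 4.453 × 10^-2 M
BaF2(s) ⇌ Ba^2+(aq) + 2 F^-(aq), so Q = [Ba^2+][F^-]^2
Q = (2.885 × 10^-2)(4.453 × 10^-2)^2 = 5.72 × 10^-5
Q > Ksp, so BaF2 will precipitate.

Q = 5.72 x 10^-5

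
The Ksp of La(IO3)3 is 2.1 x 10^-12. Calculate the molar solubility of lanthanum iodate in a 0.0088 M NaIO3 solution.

3.1 × 10^-6 M

La(IO3)3(s) <=> La^3+ + 3 IO3^-
Ksp = [La^3+][IO3^-]^3
Let s = moles of La(IO3)3 that dissolve per litre. [La^3+] = s, [IO3^-] = 0.0088 + 3s ≈ 0.0088 (since IO3^- from NaIO3 dominates).
Ksp ≈ s × (0.0088)^3
s = 3.1 × 10^-6 M
Check: 3s = 9.2 × 10^-6 ≪ 0.0088, so the approximation is valid.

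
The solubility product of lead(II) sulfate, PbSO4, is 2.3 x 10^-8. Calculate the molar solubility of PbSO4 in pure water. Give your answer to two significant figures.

s = 1.5 × 10^-4 M

PbSO4(s) ⇌ Pb^2+(aq) + SO4^2-(aq)
Ksp = [Pb^2+][SO4^2-]
With molar solubility s: [Pb^2+] = s, [SO4^2-] = s.
Ksp = s^2
s = (2.3 x 10^-8)^(1/2) = 1.5 × 10^-4 M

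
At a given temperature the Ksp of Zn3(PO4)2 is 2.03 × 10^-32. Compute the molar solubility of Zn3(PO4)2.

Zn3(PO4)2(s) ⇌ 3 Zn^2+(aq) + 2 PO4^3-(aq)
Ksp = [Zn^2+]^3[PO4^3-]^2
For each mole of Zn3(PO4)2 that dissolves: [Zn^2+] = 3s, [PO4^3-] = 2s.
So Ksp = (3s)^3 × (2s)^2 = 108s^5
s = (2.03 × 10^-32 / 108)^(1/5) = 1.80 × 10^-7 M

1.80 x 10^-7 M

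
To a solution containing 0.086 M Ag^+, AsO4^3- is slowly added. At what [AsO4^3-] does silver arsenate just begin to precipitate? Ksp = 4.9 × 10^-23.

Ag3AsO4(s) ⇌ 3 Ag^+(aq) + AsO4^3-(aq)
Ksp = [Ag^+]^3[AsO4^3-]
Precipitation begins when Q = Ksp. With [Ag^+] = 0.086 M:
4.9 × 10^-23 = (0.086)^3 × [AsO4^3-]
[AsO4^3-] = (4.9 × 10^-23 / 6.36 x 10^-4) = 7.7 × 10^-20 M

[AsO4^3-] = 7.7e-20 M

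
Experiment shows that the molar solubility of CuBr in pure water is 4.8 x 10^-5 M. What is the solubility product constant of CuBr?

CuBr(s) ⇌ Cu^+ + Br^-
With molar solubility s: [Cu^+] = s, [Br^-] = s.
Ksp = [Cu^+][Br^-]
Ksp = s^2
With s = 4.8 × 10^-5: Ksp = 2.3 x 10^-9

Ksp = 2.3 x 10^-9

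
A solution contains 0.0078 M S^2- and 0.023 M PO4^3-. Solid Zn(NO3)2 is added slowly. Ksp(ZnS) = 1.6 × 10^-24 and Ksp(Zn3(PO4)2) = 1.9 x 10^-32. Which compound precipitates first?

ZnS

Precipitation of each salt starts when its ion product equals its Ksp.
For ZnS: 1.6 × 10^-24 = 0.0078 × [Zn^2+]  ⇒  [Zn^2+] = 2.1 × 10^-22 M.
For Zn3(PO4)2: 1.9 x 10^-32 = (0.023)^2 × [Zn^2+]^3  ⇒  [Zn^2+] = 3.3 × 10^-10 M.
The salt with the lower threshold [Zn^2+] precipitates first: ZnS.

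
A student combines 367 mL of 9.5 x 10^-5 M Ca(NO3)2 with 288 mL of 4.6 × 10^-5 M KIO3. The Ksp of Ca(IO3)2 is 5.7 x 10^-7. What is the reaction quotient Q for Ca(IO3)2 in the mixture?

Q = 2.2e-14

Total volume = 367 + 288 = 655 mL.
[Ca^2+] = 9.5 × 10^-5 × (367/655) = 5.32 x 10^-5 M
[IO3^-] = 4.6 x 10^-5 × (288/655) = 2.02 × 10^-5 M
Ca(IO3)2(s) ⇌ Ca^2+(aq) + 2 IO3^-(aq), so Q = [Ca^2+][IO3^-]^2
Q = (5.32 x 10^-5)(2.02 x 10^-5)^2 = 2.2 x 10^-14
Q < Ksp, so no precipitate of Ca(IO3)2 forms.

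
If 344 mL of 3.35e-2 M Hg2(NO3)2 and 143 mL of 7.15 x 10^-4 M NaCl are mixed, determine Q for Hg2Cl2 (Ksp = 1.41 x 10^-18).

1.04 × 10^-9

Total volume = 344 + 143 = 487 mL.
[Hg2^2+] = 3.35 x 10^-2 × (344/487) = 2.366 × 10^-2 M
[Cl^-] = 7.15 x 10^-4 × (143/487) = 2.099 x 10^-4 M
Hg2Cl2(s) ⇌ Hg2^2+ + 2 Cl^-, so Q = [Hg2^2+][Cl^-]^2
Q = (2.366 × 10^-2)(2.099 x 10^-4)^2 = 1.04 × 10^-9
Q > Ksp, so Hg2Cl2 will precipitate.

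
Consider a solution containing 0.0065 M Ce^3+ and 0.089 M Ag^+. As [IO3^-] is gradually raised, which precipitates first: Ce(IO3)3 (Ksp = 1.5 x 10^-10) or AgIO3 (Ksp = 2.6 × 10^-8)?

AgIO3

Each salt begins to precipitate when Q = Ksp, i.e. when [IO3^-] reaches its threshold.
For Ce(IO3)3: 1.5 x 10^-10 = 0.0065 × [IO3^-]^3  ⇒  [IO3^-] = 2.8 × 10^-3 M.
For AgIO3: 2.6 × 10^-8 = 0.089 × [IO3^-]  ⇒  [IO3^-] = 2.9 × 10^-7 M.
The salt with the lower threshold [IO3^-] precipitates first: AgIO3.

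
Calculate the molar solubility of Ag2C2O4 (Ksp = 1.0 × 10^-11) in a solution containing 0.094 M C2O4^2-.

s = 5.2 x 10^-6 M

Ag2C2O4(s) <=> 2 Ag^+ + C2O4^2-
Ksp = [Ag^+]^2[C2O4^2-]
Let s = moles of Ag2C2O4 that dissolve per litre. [Ag^+] = 2s, [C2O4^2-] = 0.094 + s ≈ 0.094 (since the C2O4^2- already present dominates).
Ksp ≈ (2s)^2 × 0.094
s = 5.2 × 10^-6 M
Check: s = 5.2 × 10^-6 ≪ 0.094, so the approximation is valid.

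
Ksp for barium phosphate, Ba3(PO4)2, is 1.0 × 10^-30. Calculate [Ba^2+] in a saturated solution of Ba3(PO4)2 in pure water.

[Ba^2+] = 1.2e-6 M

Ba3(PO4)2(s) ⇌ 3 Ba^2+(aq) + 2 PO4^3-(aq)
Ksp = [Ba^2+]^3[PO4^3-]^2
Let s = molar solubility. Then [Ba^2+] = 3s and [PO4^3-] = 2s.
Ksp = (3s)^3(2s)^2 = 108s^5
Solving, s = (1.0 × 10^-30/108)^(1/5) = 3.92 × 10^-7 M
[Ba^2+] = 3s = 1.2 x 10^-6 M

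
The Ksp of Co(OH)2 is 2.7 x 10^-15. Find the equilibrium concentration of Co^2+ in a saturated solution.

[Co^2+] = 8.8 × 10^-6 M

Co(OH)2(s) ⇌ Co^2+ + 2 OH^-
Ksp = [Co^2+][OH^-]^2
If s mol/L of Co(OH)2 dissolves, [Co^2+] = s and [OH^-] = 2s.
So Ksp = s × (2s)^2 = 4s^3
Solving, s = (2.7 x 10^-15/4)^(1/3) = 8.77 × 10^-6 M
[Co^2+] = s = 8.8 × 10^-6 M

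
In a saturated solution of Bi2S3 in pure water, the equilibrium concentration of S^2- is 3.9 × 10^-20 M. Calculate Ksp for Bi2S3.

Ksp ≈ 4.0e-98

Bi2S3(s) <=> 2 Bi^3+(aq) + 3 S^2-(aq)
Stoichiometry gives [Bi^3+] = (2/3)[S^2-] = 2.60 × 10^-20 M.
Ksp = [Bi^3+]^2[S^2-]^3
Ksp = (2.60 × 10^-20)^2 × (3.9 x 10^-20)^3 = 4.0 × 10^-98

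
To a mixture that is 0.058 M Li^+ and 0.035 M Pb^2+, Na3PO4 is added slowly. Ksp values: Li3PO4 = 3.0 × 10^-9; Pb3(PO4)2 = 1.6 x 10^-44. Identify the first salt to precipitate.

Each salt begins to precipitate when Q = Ksp, i.e. when [PO4^3-] reaches its threshold.
For Li3PO4: 3.0 × 10^-9 = (0.058)^3 × [PO4^3-]  ⇒  [PO4^3-] = 1.5 x 10^-5 M.
For Pb3(PO4)2: 1.6 x 10^-44 = (0.035)^3 × [PO4^3-]^2  ⇒  [PO4^3-] = 1.9 × 10^-20 M.
The salt with the lower threshold [PO4^3-] precipitates first: Pb3(PO4)2.

Pb3(PO4)2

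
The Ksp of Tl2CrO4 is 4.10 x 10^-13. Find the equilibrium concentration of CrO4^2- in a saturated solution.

Tl2CrO4(s) ⇌ 2 Tl^+(aq) + CrO4^2-(aq)
Ksp = [Tl^+]^2[CrO4^2-]
For each mole of Tl2CrO4 that dissolves: [Tl^+] = 2s, [CrO4^2-] = s.
So Ksp = (2s)^2 × s = 4s^3
s^3 = 4.10 x 10^-13 / 4, so s = 4.680 × 10^-5 M
[CrO4^2-] = s = 4.68 × 10^-5 M

4.68e-5 M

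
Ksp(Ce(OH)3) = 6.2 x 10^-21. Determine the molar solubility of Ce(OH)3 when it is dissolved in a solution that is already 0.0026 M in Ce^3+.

4.5 × 10^-7 M

Ce(OH)3(s) ⇌ Ce^3+ + 3 OH^-
Ksp = [Ce^3+][OH^-]^3
Let s be the molar solubility in this solution. [Ce^3+] = 0.0026 + s ≈ 0.0026, [OH^-] = 3s (common-ion effect: Ce^3+ is already 0.0026 M).
Ksp ≈ 0.0026 × (3s)^3
s = 4.5 × 10^-7 M
Check: s = 4.5 × 10^-7 ≪ 0.0026, so the approximation is valid.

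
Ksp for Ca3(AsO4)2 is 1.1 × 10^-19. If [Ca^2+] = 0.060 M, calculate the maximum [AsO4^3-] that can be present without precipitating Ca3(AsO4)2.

[AsO4^3-] = 2.3e-8 M

Ca3(AsO4)2(s) ⇌ 3 Ca^2+(aq) + 2 AsO4^3-(aq)
Ksp = [Ca^2+]^3[AsO4^3-]^2
Precipitation begins when Q = Ksp. With [Ca^2+] = 0.060 M:
1.1 × 10^-19 = (0.060)^3 × [AsO4^3-]^2
[AsO4^3-] = (1.1 × 10^-19 / 2.16 x 10^-4)^(1/2) = 2.3 × 10^-8 M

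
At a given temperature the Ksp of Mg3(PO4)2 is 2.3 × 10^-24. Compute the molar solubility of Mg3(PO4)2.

7.3 × 10^-6 M

Mg3(PO4)2(s) ⇌ 3 Mg^2+ + 2 PO4^3-
Ksp = [Mg^2+]^3[PO4^3-]^2
For each mole of Mg3(PO4)2 that dissolves: [Mg^2+] = 3s, [PO4^3-] = 2s.
Substituting: Ksp = (3s)^3(2s)^2 = 108s^5
Solving, s = (2.3 × 10^-24/108)^(1/5) = 7.3 × 10^-6 M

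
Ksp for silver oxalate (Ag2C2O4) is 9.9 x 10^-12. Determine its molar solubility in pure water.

s = 1.4 × 10^-4 M

Ag2C2O4(s) ⇌ 2 Ag^+(aq) + C2O4^2-(aq)
Ksp = [Ag^+]^2[C2O4^2-]
For each mole of Ag2C2O4 that dissolves: [Ag^+] = 2s, [C2O4^2-] = s.
Substituting: Ksp = (2s)^2s = 4s^3
Solving, s = (9.9 x 10^-12/4)^(1/3) = 1.4 × 10^-4 M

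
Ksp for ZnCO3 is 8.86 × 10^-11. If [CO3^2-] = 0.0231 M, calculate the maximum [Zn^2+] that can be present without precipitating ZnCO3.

[Zn^2+] ≈ 3.84 × 10^-9 M

ZnCO3(s) <=> Zn^2+(aq) + CO3^2-(aq)
Ksp = [Zn^2+][CO3^2-]
Precipitation begins when Q = Ksp. With [CO3^2-] = 0.0231 M:
8.86 × 10^-11 = (0.0231) × [Zn^2+]
[Zn^2+] = (8.86 × 10^-11 / 2.31 × 10^-2) = 3.84 × 10^-9 M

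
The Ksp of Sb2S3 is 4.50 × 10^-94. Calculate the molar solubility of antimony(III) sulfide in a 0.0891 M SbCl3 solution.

s = 1.28 x 10^-31 M

Sb2S3(s) ⇌ 2 Sb^3+ + 3 S^2-
Ksp = [Sb^3+]^2[S^2-]^3
Let s be the molar solubility in this solution. [Sb^3+] = 0.0891 + 2s ≈ 0.0891, [S^2-] = 3s (since Sb^3+ from SbCl3 dominates).
Ksp ≈ (0.0891)^2 × (3s)^3
s = 1.28 × 10^-31 M
Check: 2s = 2.6 x 10^-31 ≪ 0.0891, so the approximation is valid.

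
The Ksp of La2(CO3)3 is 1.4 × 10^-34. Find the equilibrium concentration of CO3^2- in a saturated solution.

[CO3^2-] ≈ 2.0e-7 M

La2(CO3)3(s) <=> 2 La^3+ + 3 CO3^2-
Ksp = [La^3+]^2[CO3^2-]^3
For each mole of La2(CO3)3 that dissolves: [La^3+] = 2s, [CO3^2-] = 3s.
Substituting: Ksp = (2s)^2(3s)^3 = 108s^5
s^5 = 1.4 × 10^-34 / 108, so s = 6.65 x 10^-8 M
[CO3^2-] = 3s = 2.0 × 10^-7 M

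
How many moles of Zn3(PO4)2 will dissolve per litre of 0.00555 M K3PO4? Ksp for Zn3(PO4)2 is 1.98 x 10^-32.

2.88 × 10^-10 M

Zn3(PO4)2(s) ⇌ 3 Zn^2+(aq) + 2 PO4^3-(aq)
Ksp = [Zn^2+]^3[PO4^3-]^2
Let s = moles of Zn3(PO4)2 that dissolve per litre. [Zn^2+] = 3s, [PO4^3-] = 0.00555 + 2s ≈ 0.00555 (common-ion effect: PO4^3- is already 0.00555 M).
Ksp ≈ (3s)^3 × (0.00555)^2
s = 2.88 × 10^-10 M
Check: 2s = 5.8 x 10^-10 ≪ 0.00555, so the approximation is valid.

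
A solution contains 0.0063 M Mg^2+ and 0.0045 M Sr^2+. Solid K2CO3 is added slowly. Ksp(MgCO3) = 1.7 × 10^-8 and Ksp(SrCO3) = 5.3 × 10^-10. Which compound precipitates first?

Each salt begins to precipitate when Q = Ksp, i.e. when [CO3^2-] reaches its threshold.
For MgCO3: 1.7 × 10^-8 = 0.0063 × [CO3^2-]  ⇒  [CO3^2-] = 2.7 x 10^-6 M.
For SrCO3: 5.3 × 10^-10 = 0.0045 × [CO3^2-]  ⇒  [CO3^2-] = 1.2 × 10^-7 M.
The salt with the lower threshold [CO3^2-] precipitates first: SrCO3.

SrCO3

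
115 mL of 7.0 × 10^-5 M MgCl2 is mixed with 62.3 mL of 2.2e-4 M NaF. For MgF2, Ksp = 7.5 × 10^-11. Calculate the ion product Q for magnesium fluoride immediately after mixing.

2.7 × 10^-13

Total volume = 115 + 62.3 = 177.3 mL.
[Mg^2+] = 7.0 × 10^-5 × (115/177.3) = 4.54 × 10^-5 M
[F^-] = 2.2 x 10^-4 × (62.3/177.3) = 7.73 × 10^-5 M
MgF2(s) ⇌ Mg^2+(aq) + 2 F^-(aq), so Q = [Mg^2+][F^-]^2
Q = (4.54 × 10^-5)(7.73 × 10^-5)^2 = 2.7 × 10^-13
Q < Ksp, so no precipitate of MgF2 forms.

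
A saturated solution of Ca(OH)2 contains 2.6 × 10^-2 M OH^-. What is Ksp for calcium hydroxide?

Ca(OH)2(s) ⇌ Ca^2+(aq) + 2 OH^-(aq)
Stoichiometry gives [Ca^2+] = (1/2)[OH^-] = 1.30 × 10^-2 M.
Ksp = [Ca^2+][OH^-]^2
Ksp = 1.30 x 10^-2 × (2.6 x 10^-2)^2 = 8.8 × 10^-6

Ksp ≈ 8.8e-6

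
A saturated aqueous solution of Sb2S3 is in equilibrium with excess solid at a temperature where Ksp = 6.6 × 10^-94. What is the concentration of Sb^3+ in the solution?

1.8 × 10^-19 M

Sb2S3(s) ⇌ 2 Sb^3+ + 3 S^2-
Ksp = [Sb^3+]^2[S^2-]^3
With molar solubility s: [Sb^3+] = 2s, [S^2-] = 3s.
Ksp = (2s)^2(3s)^3 = 108s^5
Solving, s = (6.6 × 10^-94/108)^(1/5) = 9.06 × 10^-20 M
[Sb^3+] = 2s = 1.8 × 10^-19 M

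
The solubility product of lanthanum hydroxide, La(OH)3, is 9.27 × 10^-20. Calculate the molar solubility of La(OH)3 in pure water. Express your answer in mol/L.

La(OH)3(s) ⇌ La^3+ + 3 OH^-
Ksp = [La^3+][OH^-]^3
If s mol/L of La(OH)3 dissolves, [La^3+] = s and [OH^-] = 3s.
Ksp = s(3s)^3 = 27s^4
s = (9.27 × 10^-20 / 27)^(1/4) = 7.65 × 10^-6 M

s = 7.65 × 10^-6 M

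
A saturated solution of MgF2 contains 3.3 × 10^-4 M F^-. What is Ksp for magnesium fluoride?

Ksp ≈ 1.8 × 10^-11

MgF2(s) ⇌ Mg^2+ + 2 F^-
Stoichiometry gives [Mg^2+] = (1/2)[F^-] = 1.65 × 10^-4 M.
Ksp = [Mg^2+][F^-]^2
Ksp = 1.65 x 10^-4 × (3.3 x 10^-4)^2 = 1.8 × 10^-11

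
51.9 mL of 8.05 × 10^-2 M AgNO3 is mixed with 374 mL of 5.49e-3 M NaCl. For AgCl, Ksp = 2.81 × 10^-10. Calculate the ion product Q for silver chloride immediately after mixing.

Q = 4.73e-5

Total volume = 51.9 + 374 = 425.9 mL.
[Ag^+] = 8.05 × 10^-2 × (51.9/425.9) = 9.810 x 10^-3 M
[Cl^-] = 5.49 × 10^-3 × (374/425.9) = 4.821 × 10^-3 M
AgCl(s) <=> Ag^+(aq) + Cl^-(aq), so Q = [Ag^+][Cl^-]
Q = (9.810 x 10^-3)(4.821 x 10^-3) = 4.73 × 10^-5
Q > Ksp, so AgCl will precipitate.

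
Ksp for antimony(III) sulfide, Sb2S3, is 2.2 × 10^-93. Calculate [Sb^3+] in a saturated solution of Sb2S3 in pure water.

Sb2S3(s) ⇌ 2 Sb^3+(aq) + 3 S^2-(aq)
Ksp = [Sb^3+]^2[S^2-]^3
If s mol/L of Sb2S3 dissolves, [Sb^3+] = 2s and [S^2-] = 3s.
Ksp = (2s)^2(3s)^3 = 108s^5
Solving, s = (2.2 × 10^-93/108)^(1/5) = 1.15 × 10^-19 M
[Sb^3+] = 2s = 2.3 x 10^-19 M

2.3 × 10^-19 M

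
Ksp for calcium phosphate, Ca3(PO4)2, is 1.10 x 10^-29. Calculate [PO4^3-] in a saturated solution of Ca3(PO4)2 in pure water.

[PO4^3-] = 1.27e-6 M

Ca3(PO4)2(s) ⇌ 3 Ca^2+(aq) + 2 PO4^3-(aq)
Ksp = [Ca^2+]^3[PO4^3-]^2
For each mole of Ca3(PO4)2 that dissolves: [Ca^2+] = 3s, [PO4^3-] = 2s.
So Ksp = (3s)^3 × (2s)^2 = 108s^5
s^5 = 1.10 x 10^-29 / 108, so s = 6.333 x 10^-7 M
[PO4^3-] = 2s = 1.27 × 10^-6 M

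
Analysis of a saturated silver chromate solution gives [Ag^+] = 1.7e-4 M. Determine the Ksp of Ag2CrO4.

Ksp ≈ 2.5e-12

Ag2CrO4(s) ⇌ 2 Ag^+(aq) + CrO4^2-(aq)
Stoichiometry gives [CrO4^2-] = (1/2)[Ag^+] = 8.50 × 10^-5 M.
Ksp = [Ag^+]^2[CrO4^2-]
Ksp = (1.7 × 10^-4)^2 × 8.50 × 10^-5 = 2.5 × 10^-12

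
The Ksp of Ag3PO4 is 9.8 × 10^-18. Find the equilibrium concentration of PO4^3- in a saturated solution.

2.5 × 10^-5 M

Ag3PO4(s) ⇌ 3 Ag^+(aq) + PO4^3-(aq)
Ksp = [Ag^+]^3[PO4^3-]
With molar solubility s: [Ag^+] = 3s, [PO4^3-] = s.
Ksp = (3s)^3s = 27s^4
s^4 = 9.8 × 10^-18 / 27, so s = 2.45 × 10^-5 M
[PO4^3-] = s = 2.5 x 10^-5 M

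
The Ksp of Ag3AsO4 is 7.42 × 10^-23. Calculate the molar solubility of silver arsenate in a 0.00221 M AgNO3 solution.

Ag3AsO4(s) ⇌ 3 Ag^+(aq) + AsO4^3-(aq)
Ksp = [Ag^+]^3[AsO4^3-]
If s mol/L dissolves here, [Ag^+] = 0.00221 + 3s ≈ 0.00221, [AsO4^3-] = s (Ksp is small, so little additional dissolves).
Ksp ≈ (0.00221)^3 × s
s = 6.87 × 10^-15 M
Check: 3s = 2.1 × 10^-14 ≪ 0.00221, so the approximation is valid.

s ≈ 6.87e-15 M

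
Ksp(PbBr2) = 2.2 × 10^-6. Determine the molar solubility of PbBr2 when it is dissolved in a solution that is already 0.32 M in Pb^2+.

PbBr2(s) <=> Pb^2+(aq) + 2 Br^-(aq)
Ksp = [Pb^2+][Br^-]^2
If s mol/L dissolves here, [Pb^2+] = 0.32 + s ≈ 0.32, [Br^-] = 2s (Ksp is small, so little additional dissolves).
Ksp ≈ 0.32 × (2s)^2
s = 1.3 x 10^-3 M
Check: s = 1.3 × 10^-3 ≪ 0.32, so the approximation is valid.

s ≈ 1.3 × 10^-3 M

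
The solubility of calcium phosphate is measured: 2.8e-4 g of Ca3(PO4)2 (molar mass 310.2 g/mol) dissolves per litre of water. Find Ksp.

Ksp = 6.5 × 10^-29

Molar solubility s = (2.8 x 10^-4 g/L) / (310.2 g/mol) = 9.03 × 10^-7 M.
Ca3(PO4)2(s) ⇌ 3 Ca^2+(aq) + 2 PO4^3-(aq)
Let s = molar solubility. Then [Ca^2+] = 3s and [PO4^3-] = 2s.
Ksp = [Ca^2+]^3[PO4^3-]^2
Substituting: Ksp = (3s)^3(2s)^2 = 108s^5
Ksp = 108 × (9.03 × 10^-7)^5 = 6.5 × 10^-29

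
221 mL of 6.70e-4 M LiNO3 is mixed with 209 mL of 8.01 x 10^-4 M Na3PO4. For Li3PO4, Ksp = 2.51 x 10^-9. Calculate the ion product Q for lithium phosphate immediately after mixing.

Total volume = 221 + 209 = 430 mL.
[Li^+] = 6.70 x 10^-4 × (221/430) = 3.443 x 10^-4 M
[PO4^3-] = 8.01 × 10^-4 × (209/430) = 3.893 x 10^-4 M
Li3PO4(s) <=> 3 Li^+ + PO4^3-, so Q = [Li^+]^3[PO4^3-]
Q = (3.443 x 10^-4)^3(3.893 x 10^-4) = 1.59 × 10^-14
Q < Ksp, so no precipitate of Li3PO4 forms.

1.59 × 10^-14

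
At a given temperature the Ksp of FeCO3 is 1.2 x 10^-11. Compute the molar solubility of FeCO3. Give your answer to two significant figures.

FeCO3(s) ⇌ Fe^2+(aq) + CO3^2-(aq)
Ksp = [Fe^2+][CO3^2-]
For each mole of FeCO3 that dissolves: [Fe^2+] = s, [CO3^2-] = s.
Ksp = s^2
s = (1.2 x 10^-11)^(1/2) = 3.5 × 10^-6 M

3.5 x 10^-6 M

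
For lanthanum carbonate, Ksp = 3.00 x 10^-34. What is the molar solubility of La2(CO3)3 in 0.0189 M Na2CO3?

s ≈ 3.33 x 10^-15 M

La2(CO3)3(s) ⇌ 2 La^3+ + 3 CO3^2-
Ksp = [La^3+]^2[CO3^2-]^3
Let s be the molar solubility in this solution. [La^3+] = 2s, [CO3^2-] = 0.0189 + 3s ≈ 0.0189 (Ksp is small, so little additional dissolves).
Ksp ≈ (2s)^2 × (0.0189)^3
s = 3.33 × 10^-15 M
Check: 3s = 1.0 × 10^-14 ≪ 0.0189, so the approximation is valid.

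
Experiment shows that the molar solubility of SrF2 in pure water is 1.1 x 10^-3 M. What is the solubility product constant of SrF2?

SrF2(s) ⇌ Sr^2+ + 2 F^-
With molar solubility s: [Sr^2+] = s, [F^-] = 2s.
Ksp = [Sr^2+][F^-]^2
So Ksp = s × (2s)^2 = 4s^3
With s = 1.1 × 10^-3: Ksp = 5.3 x 10^-9

Ksp = 5.3e-9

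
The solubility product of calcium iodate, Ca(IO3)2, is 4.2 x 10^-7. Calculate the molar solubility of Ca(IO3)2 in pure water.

s ≈ 4.7e-3 M

Ca(IO3)2(s) <=> Ca^2+(aq) + 2 IO3^-(aq)
Ksp = [Ca^2+][IO3^-]^2
If s mol/L of Ca(IO3)2 dissolves, [Ca^2+] = s and [IO3^-] = 2s.
So Ksp = s × (2s)^2 = 4s^3
s = (4.2 x 10^-7 / 4)^(1/3) = 4.7 × 10^-3 M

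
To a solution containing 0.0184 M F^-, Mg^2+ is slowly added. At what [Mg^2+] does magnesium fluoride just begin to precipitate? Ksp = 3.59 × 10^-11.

[Mg^2+] ≈ 1.06 x 10^-7 M

MgF2(s) ⇌ Mg^2+(aq) + 2 F^-(aq)
Ksp = [Mg^2+][F^-]^2
Precipitation begins when Q = Ksp. With [F^-] = 0.0184 M:
3.59 × 10^-11 = (0.0184)^2 × [Mg^2+]
[Mg^2+] = (3.59 × 10^-11 / 3.386 × 10^-4) = 1.06 x 10^-7 M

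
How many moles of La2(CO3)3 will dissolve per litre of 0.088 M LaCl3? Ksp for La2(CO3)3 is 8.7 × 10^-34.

La2(CO3)3(s) ⇌ 2 La^3+(aq) + 3 CO3^2-(aq)
Ksp = [La^3+]^2[CO3^2-]^3
Let s be the molar solubility in this solution. [La^3+] = 0.088 + 2s ≈ 0.088, [CO3^2-] = 3s (since La^3+ from LaCl3 dominates).
Ksp ≈ (0.088)^2 × (3s)^3
s = 1.6 × 10^-11 M
Check: 2s = 3.2 x 10^-11 ≪ 0.088, so the approximation is valid.

s = 1.6e-11 M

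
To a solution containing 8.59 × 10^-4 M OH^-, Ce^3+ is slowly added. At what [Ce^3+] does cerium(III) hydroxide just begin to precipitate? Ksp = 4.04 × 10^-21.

Ce(OH)3(s) ⇌ Ce^3+ + 3 OH^-
Ksp = [Ce^3+][OH^-]^3
Precipitation begins when Q = Ksp. With [OH^-] = 8.59 × 10^-4 M:
4.04 × 10^-21 = (8.59 × 10^-4)^3 × [Ce^3+]
[Ce^3+] = (4.04 × 10^-21 / 6.338 × 10^-10) = 6.37 x 10^-12 M

[Ce^3+] = 6.37 x 10^-12 M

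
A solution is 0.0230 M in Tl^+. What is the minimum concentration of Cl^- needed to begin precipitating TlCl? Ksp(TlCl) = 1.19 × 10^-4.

[Cl^-] ≈ 5.17 × 10^-3 M

TlCl(s) ⇌ Tl^+(aq) + Cl^-(aq)
Ksp = [Tl^+][Cl^-]
Precipitation begins when Q = Ksp. With [Tl^+] = 0.0230 M:
1.19 × 10^-4 = (0.0230) × [Cl^-]
[Cl^-] = (1.19 × 10^-4 / 2.30 × 10^-2) = 5.17 x 10^-3 M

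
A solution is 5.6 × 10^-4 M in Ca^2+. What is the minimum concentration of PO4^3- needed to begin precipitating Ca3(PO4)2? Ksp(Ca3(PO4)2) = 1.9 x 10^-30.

[PO4^3-] = 1.0 x 10^-10 M

Ca3(PO4)2(s) ⇌ 3 Ca^2+(aq) + 2 PO4^3-(aq)
Ksp = [Ca^2+]^3[PO4^3-]^2
Precipitation begins when Q = Ksp. With [Ca^2+] = 5.6 × 10^-4 M:
1.9 x 10^-30 = (5.6 × 10^-4)^3 × [PO4^3-]^2
[PO4^3-] = (1.9 x 10^-30 / 1.76 × 10^-10)^(1/2) = 1.0 × 10^-10 M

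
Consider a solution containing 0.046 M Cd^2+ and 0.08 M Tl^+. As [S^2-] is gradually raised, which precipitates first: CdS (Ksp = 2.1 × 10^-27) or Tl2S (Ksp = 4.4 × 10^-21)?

CdS

Each salt begins to precipitate when Q = Ksp, i.e. when [S^2-] reaches its threshold.
For CdS: 2.1 × 10^-27 = 0.046 × [S^2-]  ⇒  [S^2-] = 4.6 x 10^-26 M.
For Tl2S: 4.4 × 10^-21 = (0.08)^2 × [S^2-]  ⇒  [S^2-] = 6.9 × 10^-19 M.
The salt with the lower threshold [S^2-] precipitates first: CdS.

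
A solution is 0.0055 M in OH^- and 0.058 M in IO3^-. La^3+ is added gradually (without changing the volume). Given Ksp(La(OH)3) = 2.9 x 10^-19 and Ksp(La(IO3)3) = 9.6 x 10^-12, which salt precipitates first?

La(OH)3

Each salt begins to precipitate when Q = Ksp, i.e. when [La^3+] reaches its threshold.
For La(OH)3: 2.9 x 10^-19 = (0.0055)^3 × [La^3+]  ⇒  [La^3+] = 1.7 × 10^-12 M.
For La(IO3)3: 9.6 x 10^-12 = (0.058)^3 × [La^3+]  ⇒  [La^3+] = 4.9 x 10^-8 M.
The salt with the lower threshold [La^3+] precipitates first: La(OH)3.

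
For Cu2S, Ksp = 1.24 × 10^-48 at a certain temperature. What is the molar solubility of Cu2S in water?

s ≈ 6.77 x 10^-17 M

Cu2S(s) <=> 2 Cu^+(aq) + S^2-(aq)
Ksp = [Cu^+]^2[S^2-]
If s mol/L of Cu2S dissolves, [Cu^+] = 2s and [S^2-] = s.
Substituting: Ksp = (2s)^2s = 4s^3
s^3 = 1.24 × 10^-48 / 4, so s = 6.77 x 10^-17 M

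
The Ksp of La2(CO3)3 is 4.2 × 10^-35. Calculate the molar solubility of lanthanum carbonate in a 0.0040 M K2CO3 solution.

La2(CO3)3(s) <=> 2 La^3+ + 3 CO3^2-
Ksp = [La^3+]^2[CO3^2-]^3
Let s = moles of La2(CO3)3 that dissolve per litre. [La^3+] = 2s, [CO3^2-] = 0.0040 + 3s ≈ 0.0040 (since CO3^2- from K2CO3 dominates).
Ksp ≈ (2s)^2 × (0.0040)^3
s = 1.3 × 10^-14 M
Check: 3s = 3.8 × 10^-14 ≪ 0.0040, so the approximation is valid.

s ≈ 1.3 × 10^-14 M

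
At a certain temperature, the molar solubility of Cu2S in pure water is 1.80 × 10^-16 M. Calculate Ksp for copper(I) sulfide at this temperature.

Cu2S(s) ⇌ 2 Cu^+ + S^2-
If s mol/L of Cu2S dissolves, [Cu^+] = 2s and [S^2-] = s.
Ksp = [Cu^+]^2[S^2-]
Substituting: Ksp = (2s)^2s = 4s^3
With s = 1.80 x 10^-16: Ksp = 2.33 × 10^-47

2.33 x 10^-47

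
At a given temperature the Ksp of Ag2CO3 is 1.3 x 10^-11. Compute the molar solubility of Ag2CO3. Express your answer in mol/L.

s ≈ 1.5e-4 M

Ag2CO3(s) ⇌ 2 Ag^+ + CO3^2-
Ksp = [Ag^+]^2[CO3^2-]
If s mol/L of Ag2CO3 dissolves, [Ag^+] = 2s and [CO3^2-] = s.
Ksp = (2s)^2s = 4s^3
s^3 = 1.3 x 10^-11 / 4, so s = 1.5 × 10^-4 M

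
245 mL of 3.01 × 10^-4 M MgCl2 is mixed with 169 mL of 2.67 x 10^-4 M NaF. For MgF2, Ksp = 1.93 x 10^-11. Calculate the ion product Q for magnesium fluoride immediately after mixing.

Total volume = 245 + 169 = 414 mL.
[Mg^2+] = 3.01 × 10^-4 × (245/414) = 1.781 x 10^-4 M
[F^-] = 2.67 × 10^-4 × (169/414) = 1.090 x 10^-4 M
MgF2(s) <=> Mg^2+(aq) + 2 F^-(aq), so Q = [Mg^2+][F^-]^2
Q = (1.781 x 10^-4)(1.090 × 10^-4)^2 = 2.12 × 10^-12
Q < Ksp, so no precipitate of MgF2 forms.

2.12e-12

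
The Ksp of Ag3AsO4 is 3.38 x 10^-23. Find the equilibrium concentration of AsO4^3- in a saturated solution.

Ag3AsO4(s) <=> 3 Ag^+(aq) + AsO4^3-(aq)
Ksp = [Ag^+]^3[AsO4^3-]
For each mole of Ag3AsO4 that dissolves: [Ag^+] = 3s, [AsO4^3-] = s.
Ksp = (3s)^3s = 27s^4
Solving, s = (3.38 x 10^-23/27)^(1/4) = 1.058 × 10^-6 M
[AsO4^3-] = s = 1.06 × 10^-6 M

[AsO4^3-] = 1.06e-6 M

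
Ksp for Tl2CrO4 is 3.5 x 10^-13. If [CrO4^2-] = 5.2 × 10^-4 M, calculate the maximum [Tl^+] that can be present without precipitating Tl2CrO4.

[Tl^+] ≈ 2.6e-5 M

Tl2CrO4(s) <=> 2 Tl^+(aq) + CrO4^2-(aq)
Ksp = [Tl^+]^2[CrO4^2-]
Precipitation begins when Q = Ksp. With [CrO4^2-] = 5.2 × 10^-4 M:
3.5 x 10^-13 = (5.2 × 10^-4) × [Tl^+]^2
[Tl^+] = (3.5 x 10^-13 / 5.2 × 10^-4)^(1/2) = 2.6 x 10^-5 M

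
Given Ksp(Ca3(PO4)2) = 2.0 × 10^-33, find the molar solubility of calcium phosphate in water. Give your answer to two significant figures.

Ca3(PO4)2(s) ⇌ 3 Ca^2+ + 2 PO4^3-
Ksp = [Ca^2+]^3[PO4^3-]^2
For each mole of Ca3(PO4)2 that dissolves: [Ca^2+] = 3s, [PO4^3-] = 2s.
So Ksp = (3s)^3 × (2s)^2 = 108s^5
s = (2.0 × 10^-33 / 108)^(1/5) = 1.1 × 10^-7 M

s ≈ 1.1e-7 M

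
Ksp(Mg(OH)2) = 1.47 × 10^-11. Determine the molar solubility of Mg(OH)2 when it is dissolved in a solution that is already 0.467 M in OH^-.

Mg(OH)2(s) ⇌ Mg^2+ + 2 OH^-
Ksp = [Mg^2+][OH^-]^2
Let s = moles of Mg(OH)2 that dissolve per litre. [Mg^2+] = s, [OH^-] = 0.467 + 2s ≈ 0.467 (Ksp is small, so little additional dissolves).
Ksp ≈ s × (0.467)^2
s = 6.74 × 10^-11 M
Check: 2s = 1.3 x 10^-10 ≪ 0.467, so the approximation is valid.

s = 6.74 x 10^-11 M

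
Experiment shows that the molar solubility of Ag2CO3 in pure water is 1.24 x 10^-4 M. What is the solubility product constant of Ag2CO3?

7.63 × 10^-12

Ag2CO3(s) ⇌ 2 Ag^+ + CO3^2-
Let s = molar solubility. Then [Ag^+] = 2s and [CO3^2-] = s.
Ksp = [Ag^+]^2[CO3^2-]
So Ksp = (2s)^2 × s = 4s^3
Ksp = 4 × (1.24 × 10^-4)^3 = 7.63 x 10^-12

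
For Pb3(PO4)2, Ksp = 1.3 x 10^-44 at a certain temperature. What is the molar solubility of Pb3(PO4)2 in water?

Pb3(PO4)2(s) <=> 3 Pb^2+(aq) + 2 PO4^3-(aq)
Ksp = [Pb^2+]^3[PO4^3-]^2
Let s = molar solubility. Then [Pb^2+] = 3s and [PO4^3-] = 2s.
So Ksp = (3s)^3 × (2s)^2 = 108s^5
s = (1.3 x 10^-44 / 108)^(1/5) = 6.5 × 10^-10 M

s ≈ 6.5 × 10^-10 M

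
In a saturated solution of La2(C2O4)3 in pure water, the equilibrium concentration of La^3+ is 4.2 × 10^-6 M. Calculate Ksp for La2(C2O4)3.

La2(C2O4)3(s) <=> 2 La^3+(aq) + 3 C2O4^2-(aq)
Stoichiometry gives [C2O4^2-] = (3/2)[La^3+] = 6.30 x 10^-6 M.
Ksp = [La^3+]^2[C2O4^2-]^3
Ksp = (4.2 × 10^-6)^2 × (6.30 × 10^-6)^3 = 4.4 x 10^-27

4.4 × 10^-27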